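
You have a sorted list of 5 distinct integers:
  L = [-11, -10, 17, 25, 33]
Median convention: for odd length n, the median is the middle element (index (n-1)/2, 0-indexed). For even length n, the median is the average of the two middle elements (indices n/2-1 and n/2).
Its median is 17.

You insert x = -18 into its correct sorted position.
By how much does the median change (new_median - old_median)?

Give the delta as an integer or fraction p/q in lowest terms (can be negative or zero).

Answer: -27/2

Derivation:
Old median = 17
After inserting x = -18: new sorted = [-18, -11, -10, 17, 25, 33]
New median = 7/2
Delta = 7/2 - 17 = -27/2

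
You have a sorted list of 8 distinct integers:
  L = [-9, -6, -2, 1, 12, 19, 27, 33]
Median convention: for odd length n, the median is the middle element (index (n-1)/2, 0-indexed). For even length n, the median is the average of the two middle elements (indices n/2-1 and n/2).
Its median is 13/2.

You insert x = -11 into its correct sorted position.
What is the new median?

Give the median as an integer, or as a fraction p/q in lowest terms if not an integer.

Answer: 1

Derivation:
Old list (sorted, length 8): [-9, -6, -2, 1, 12, 19, 27, 33]
Old median = 13/2
Insert x = -11
Old length even (8). Middle pair: indices 3,4 = 1,12.
New length odd (9). New median = single middle element.
x = -11: 0 elements are < x, 8 elements are > x.
New sorted list: [-11, -9, -6, -2, 1, 12, 19, 27, 33]
New median = 1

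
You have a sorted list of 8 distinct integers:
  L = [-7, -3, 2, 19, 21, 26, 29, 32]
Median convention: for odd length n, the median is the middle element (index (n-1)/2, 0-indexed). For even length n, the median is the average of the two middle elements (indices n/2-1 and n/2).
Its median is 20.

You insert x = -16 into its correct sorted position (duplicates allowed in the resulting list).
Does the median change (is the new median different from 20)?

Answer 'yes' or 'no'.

Old median = 20
Insert x = -16
New median = 19
Changed? yes

Answer: yes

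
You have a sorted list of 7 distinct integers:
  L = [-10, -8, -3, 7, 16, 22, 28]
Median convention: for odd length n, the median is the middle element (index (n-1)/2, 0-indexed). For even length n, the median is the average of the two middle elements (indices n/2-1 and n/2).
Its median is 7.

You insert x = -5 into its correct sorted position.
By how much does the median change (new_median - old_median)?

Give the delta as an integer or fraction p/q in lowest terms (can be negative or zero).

Old median = 7
After inserting x = -5: new sorted = [-10, -8, -5, -3, 7, 16, 22, 28]
New median = 2
Delta = 2 - 7 = -5

Answer: -5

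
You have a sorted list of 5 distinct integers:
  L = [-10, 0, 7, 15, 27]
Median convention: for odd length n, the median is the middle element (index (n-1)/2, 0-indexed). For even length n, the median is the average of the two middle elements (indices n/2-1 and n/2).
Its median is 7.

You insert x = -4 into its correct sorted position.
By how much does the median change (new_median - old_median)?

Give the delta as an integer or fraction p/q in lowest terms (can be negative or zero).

Answer: -7/2

Derivation:
Old median = 7
After inserting x = -4: new sorted = [-10, -4, 0, 7, 15, 27]
New median = 7/2
Delta = 7/2 - 7 = -7/2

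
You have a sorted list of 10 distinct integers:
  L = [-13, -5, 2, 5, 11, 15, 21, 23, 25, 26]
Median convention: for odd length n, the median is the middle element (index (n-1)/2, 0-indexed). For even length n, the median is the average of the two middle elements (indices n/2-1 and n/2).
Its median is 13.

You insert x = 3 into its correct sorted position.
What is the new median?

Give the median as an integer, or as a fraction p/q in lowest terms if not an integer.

Old list (sorted, length 10): [-13, -5, 2, 5, 11, 15, 21, 23, 25, 26]
Old median = 13
Insert x = 3
Old length even (10). Middle pair: indices 4,5 = 11,15.
New length odd (11). New median = single middle element.
x = 3: 3 elements are < x, 7 elements are > x.
New sorted list: [-13, -5, 2, 3, 5, 11, 15, 21, 23, 25, 26]
New median = 11

Answer: 11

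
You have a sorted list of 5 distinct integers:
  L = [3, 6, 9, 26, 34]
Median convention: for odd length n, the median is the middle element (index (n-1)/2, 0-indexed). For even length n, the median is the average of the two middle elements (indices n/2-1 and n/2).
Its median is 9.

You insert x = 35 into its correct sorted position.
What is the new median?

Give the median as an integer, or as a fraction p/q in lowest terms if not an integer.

Answer: 35/2

Derivation:
Old list (sorted, length 5): [3, 6, 9, 26, 34]
Old median = 9
Insert x = 35
Old length odd (5). Middle was index 2 = 9.
New length even (6). New median = avg of two middle elements.
x = 35: 5 elements are < x, 0 elements are > x.
New sorted list: [3, 6, 9, 26, 34, 35]
New median = 35/2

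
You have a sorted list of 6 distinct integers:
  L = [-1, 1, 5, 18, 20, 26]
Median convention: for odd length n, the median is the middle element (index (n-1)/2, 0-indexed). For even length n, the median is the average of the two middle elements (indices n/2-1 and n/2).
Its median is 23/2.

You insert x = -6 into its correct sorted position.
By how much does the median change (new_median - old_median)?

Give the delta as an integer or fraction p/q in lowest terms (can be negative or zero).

Answer: -13/2

Derivation:
Old median = 23/2
After inserting x = -6: new sorted = [-6, -1, 1, 5, 18, 20, 26]
New median = 5
Delta = 5 - 23/2 = -13/2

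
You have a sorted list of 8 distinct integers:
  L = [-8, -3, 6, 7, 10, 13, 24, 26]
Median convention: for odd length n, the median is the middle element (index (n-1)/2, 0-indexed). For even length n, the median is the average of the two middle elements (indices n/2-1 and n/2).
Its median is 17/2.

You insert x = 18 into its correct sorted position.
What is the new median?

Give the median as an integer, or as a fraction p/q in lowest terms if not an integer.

Answer: 10

Derivation:
Old list (sorted, length 8): [-8, -3, 6, 7, 10, 13, 24, 26]
Old median = 17/2
Insert x = 18
Old length even (8). Middle pair: indices 3,4 = 7,10.
New length odd (9). New median = single middle element.
x = 18: 6 elements are < x, 2 elements are > x.
New sorted list: [-8, -3, 6, 7, 10, 13, 18, 24, 26]
New median = 10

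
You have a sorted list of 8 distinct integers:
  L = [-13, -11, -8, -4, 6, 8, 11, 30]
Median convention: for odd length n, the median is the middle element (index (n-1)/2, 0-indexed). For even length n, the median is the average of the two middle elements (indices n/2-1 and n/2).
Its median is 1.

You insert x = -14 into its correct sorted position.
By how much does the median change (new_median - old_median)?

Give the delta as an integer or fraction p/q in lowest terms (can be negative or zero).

Old median = 1
After inserting x = -14: new sorted = [-14, -13, -11, -8, -4, 6, 8, 11, 30]
New median = -4
Delta = -4 - 1 = -5

Answer: -5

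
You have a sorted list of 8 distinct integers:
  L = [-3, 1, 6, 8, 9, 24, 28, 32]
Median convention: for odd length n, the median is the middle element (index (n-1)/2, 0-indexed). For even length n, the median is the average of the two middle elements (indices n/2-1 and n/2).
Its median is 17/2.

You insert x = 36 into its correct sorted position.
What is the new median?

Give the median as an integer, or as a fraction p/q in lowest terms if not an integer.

Answer: 9

Derivation:
Old list (sorted, length 8): [-3, 1, 6, 8, 9, 24, 28, 32]
Old median = 17/2
Insert x = 36
Old length even (8). Middle pair: indices 3,4 = 8,9.
New length odd (9). New median = single middle element.
x = 36: 8 elements are < x, 0 elements are > x.
New sorted list: [-3, 1, 6, 8, 9, 24, 28, 32, 36]
New median = 9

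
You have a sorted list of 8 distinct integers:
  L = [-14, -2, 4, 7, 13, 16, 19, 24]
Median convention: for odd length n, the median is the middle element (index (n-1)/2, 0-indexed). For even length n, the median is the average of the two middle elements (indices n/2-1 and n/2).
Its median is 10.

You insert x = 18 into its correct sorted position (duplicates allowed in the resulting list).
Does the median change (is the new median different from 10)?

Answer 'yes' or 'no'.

Old median = 10
Insert x = 18
New median = 13
Changed? yes

Answer: yes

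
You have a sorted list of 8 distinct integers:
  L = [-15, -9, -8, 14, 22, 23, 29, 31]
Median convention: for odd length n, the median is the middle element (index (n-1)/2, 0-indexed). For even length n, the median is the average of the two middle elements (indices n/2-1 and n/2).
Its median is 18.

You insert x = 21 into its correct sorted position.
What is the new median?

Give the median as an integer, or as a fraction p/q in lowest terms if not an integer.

Answer: 21

Derivation:
Old list (sorted, length 8): [-15, -9, -8, 14, 22, 23, 29, 31]
Old median = 18
Insert x = 21
Old length even (8). Middle pair: indices 3,4 = 14,22.
New length odd (9). New median = single middle element.
x = 21: 4 elements are < x, 4 elements are > x.
New sorted list: [-15, -9, -8, 14, 21, 22, 23, 29, 31]
New median = 21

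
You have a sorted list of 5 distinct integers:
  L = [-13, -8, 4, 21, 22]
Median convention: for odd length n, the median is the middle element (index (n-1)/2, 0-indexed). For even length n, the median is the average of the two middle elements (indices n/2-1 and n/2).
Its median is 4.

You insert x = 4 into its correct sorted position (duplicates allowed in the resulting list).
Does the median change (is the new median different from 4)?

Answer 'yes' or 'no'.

Answer: no

Derivation:
Old median = 4
Insert x = 4
New median = 4
Changed? no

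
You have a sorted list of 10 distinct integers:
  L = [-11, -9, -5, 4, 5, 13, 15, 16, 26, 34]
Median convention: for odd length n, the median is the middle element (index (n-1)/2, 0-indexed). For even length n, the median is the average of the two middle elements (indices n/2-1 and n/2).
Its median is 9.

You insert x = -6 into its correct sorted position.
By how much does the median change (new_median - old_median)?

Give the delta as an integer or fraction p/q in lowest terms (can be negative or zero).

Answer: -4

Derivation:
Old median = 9
After inserting x = -6: new sorted = [-11, -9, -6, -5, 4, 5, 13, 15, 16, 26, 34]
New median = 5
Delta = 5 - 9 = -4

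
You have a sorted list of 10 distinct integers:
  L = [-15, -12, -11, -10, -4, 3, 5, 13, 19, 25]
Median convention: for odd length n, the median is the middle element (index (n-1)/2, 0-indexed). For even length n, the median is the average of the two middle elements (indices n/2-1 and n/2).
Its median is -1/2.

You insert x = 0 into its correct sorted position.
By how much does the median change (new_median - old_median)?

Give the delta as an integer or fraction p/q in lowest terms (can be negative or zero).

Old median = -1/2
After inserting x = 0: new sorted = [-15, -12, -11, -10, -4, 0, 3, 5, 13, 19, 25]
New median = 0
Delta = 0 - -1/2 = 1/2

Answer: 1/2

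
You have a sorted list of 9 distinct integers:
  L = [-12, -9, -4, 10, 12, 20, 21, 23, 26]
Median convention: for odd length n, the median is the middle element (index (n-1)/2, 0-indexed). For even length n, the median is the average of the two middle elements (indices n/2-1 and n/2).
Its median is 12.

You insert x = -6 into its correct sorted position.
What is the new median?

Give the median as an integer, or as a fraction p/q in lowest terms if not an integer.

Answer: 11

Derivation:
Old list (sorted, length 9): [-12, -9, -4, 10, 12, 20, 21, 23, 26]
Old median = 12
Insert x = -6
Old length odd (9). Middle was index 4 = 12.
New length even (10). New median = avg of two middle elements.
x = -6: 2 elements are < x, 7 elements are > x.
New sorted list: [-12, -9, -6, -4, 10, 12, 20, 21, 23, 26]
New median = 11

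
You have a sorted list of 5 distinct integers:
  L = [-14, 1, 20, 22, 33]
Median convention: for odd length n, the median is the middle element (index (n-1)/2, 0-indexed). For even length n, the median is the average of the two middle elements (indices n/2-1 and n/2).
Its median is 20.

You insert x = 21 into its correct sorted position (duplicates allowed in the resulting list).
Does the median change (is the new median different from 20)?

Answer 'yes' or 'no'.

Old median = 20
Insert x = 21
New median = 41/2
Changed? yes

Answer: yes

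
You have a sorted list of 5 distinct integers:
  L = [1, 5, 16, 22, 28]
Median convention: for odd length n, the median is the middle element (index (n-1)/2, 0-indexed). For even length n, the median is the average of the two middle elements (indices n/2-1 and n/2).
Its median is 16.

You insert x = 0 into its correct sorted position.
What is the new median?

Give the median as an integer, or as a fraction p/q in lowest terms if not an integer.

Old list (sorted, length 5): [1, 5, 16, 22, 28]
Old median = 16
Insert x = 0
Old length odd (5). Middle was index 2 = 16.
New length even (6). New median = avg of two middle elements.
x = 0: 0 elements are < x, 5 elements are > x.
New sorted list: [0, 1, 5, 16, 22, 28]
New median = 21/2

Answer: 21/2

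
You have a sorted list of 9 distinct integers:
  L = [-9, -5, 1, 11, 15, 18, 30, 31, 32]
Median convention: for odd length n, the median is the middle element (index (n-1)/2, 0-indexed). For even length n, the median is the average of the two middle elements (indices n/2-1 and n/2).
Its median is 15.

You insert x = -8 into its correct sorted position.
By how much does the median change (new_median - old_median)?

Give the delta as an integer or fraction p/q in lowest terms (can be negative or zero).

Old median = 15
After inserting x = -8: new sorted = [-9, -8, -5, 1, 11, 15, 18, 30, 31, 32]
New median = 13
Delta = 13 - 15 = -2

Answer: -2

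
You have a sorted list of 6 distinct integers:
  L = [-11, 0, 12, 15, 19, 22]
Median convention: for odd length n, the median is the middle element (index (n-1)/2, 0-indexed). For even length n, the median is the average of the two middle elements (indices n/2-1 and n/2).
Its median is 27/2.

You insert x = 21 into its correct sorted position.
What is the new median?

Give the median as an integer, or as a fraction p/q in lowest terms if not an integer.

Answer: 15

Derivation:
Old list (sorted, length 6): [-11, 0, 12, 15, 19, 22]
Old median = 27/2
Insert x = 21
Old length even (6). Middle pair: indices 2,3 = 12,15.
New length odd (7). New median = single middle element.
x = 21: 5 elements are < x, 1 elements are > x.
New sorted list: [-11, 0, 12, 15, 19, 21, 22]
New median = 15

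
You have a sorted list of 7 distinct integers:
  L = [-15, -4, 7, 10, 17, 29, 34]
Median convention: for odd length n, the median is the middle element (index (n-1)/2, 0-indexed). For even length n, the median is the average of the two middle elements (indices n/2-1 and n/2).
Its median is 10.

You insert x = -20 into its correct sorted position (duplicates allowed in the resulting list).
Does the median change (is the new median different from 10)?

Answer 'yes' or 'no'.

Answer: yes

Derivation:
Old median = 10
Insert x = -20
New median = 17/2
Changed? yes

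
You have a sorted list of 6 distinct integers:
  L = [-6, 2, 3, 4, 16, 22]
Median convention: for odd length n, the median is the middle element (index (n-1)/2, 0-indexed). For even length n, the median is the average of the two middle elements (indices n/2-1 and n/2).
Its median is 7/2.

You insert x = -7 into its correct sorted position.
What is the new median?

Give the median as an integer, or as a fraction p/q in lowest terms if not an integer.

Answer: 3

Derivation:
Old list (sorted, length 6): [-6, 2, 3, 4, 16, 22]
Old median = 7/2
Insert x = -7
Old length even (6). Middle pair: indices 2,3 = 3,4.
New length odd (7). New median = single middle element.
x = -7: 0 elements are < x, 6 elements are > x.
New sorted list: [-7, -6, 2, 3, 4, 16, 22]
New median = 3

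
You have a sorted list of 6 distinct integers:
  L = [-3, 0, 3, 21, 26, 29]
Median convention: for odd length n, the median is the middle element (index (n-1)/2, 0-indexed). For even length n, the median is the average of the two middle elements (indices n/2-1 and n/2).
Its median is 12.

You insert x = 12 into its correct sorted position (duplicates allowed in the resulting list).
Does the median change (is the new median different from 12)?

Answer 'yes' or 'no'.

Answer: no

Derivation:
Old median = 12
Insert x = 12
New median = 12
Changed? no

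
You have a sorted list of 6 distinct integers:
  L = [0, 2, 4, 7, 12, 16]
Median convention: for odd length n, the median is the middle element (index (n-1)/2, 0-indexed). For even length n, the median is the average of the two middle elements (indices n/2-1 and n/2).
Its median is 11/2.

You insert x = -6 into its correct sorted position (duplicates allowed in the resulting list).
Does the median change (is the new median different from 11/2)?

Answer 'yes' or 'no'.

Old median = 11/2
Insert x = -6
New median = 4
Changed? yes

Answer: yes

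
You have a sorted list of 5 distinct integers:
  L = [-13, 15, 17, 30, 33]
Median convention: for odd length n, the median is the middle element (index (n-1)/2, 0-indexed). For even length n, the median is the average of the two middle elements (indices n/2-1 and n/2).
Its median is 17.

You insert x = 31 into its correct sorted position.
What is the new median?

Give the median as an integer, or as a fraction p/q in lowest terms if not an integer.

Answer: 47/2

Derivation:
Old list (sorted, length 5): [-13, 15, 17, 30, 33]
Old median = 17
Insert x = 31
Old length odd (5). Middle was index 2 = 17.
New length even (6). New median = avg of two middle elements.
x = 31: 4 elements are < x, 1 elements are > x.
New sorted list: [-13, 15, 17, 30, 31, 33]
New median = 47/2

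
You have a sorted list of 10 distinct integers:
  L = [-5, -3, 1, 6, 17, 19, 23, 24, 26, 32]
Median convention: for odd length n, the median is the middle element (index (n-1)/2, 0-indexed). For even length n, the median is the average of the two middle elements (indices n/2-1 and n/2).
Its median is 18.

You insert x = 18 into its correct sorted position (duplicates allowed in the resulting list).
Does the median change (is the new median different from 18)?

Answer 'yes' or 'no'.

Old median = 18
Insert x = 18
New median = 18
Changed? no

Answer: no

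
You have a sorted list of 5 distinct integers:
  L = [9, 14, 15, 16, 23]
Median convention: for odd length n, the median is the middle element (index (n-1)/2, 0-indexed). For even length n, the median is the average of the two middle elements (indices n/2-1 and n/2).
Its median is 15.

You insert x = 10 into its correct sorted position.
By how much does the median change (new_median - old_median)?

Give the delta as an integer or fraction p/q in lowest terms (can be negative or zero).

Answer: -1/2

Derivation:
Old median = 15
After inserting x = 10: new sorted = [9, 10, 14, 15, 16, 23]
New median = 29/2
Delta = 29/2 - 15 = -1/2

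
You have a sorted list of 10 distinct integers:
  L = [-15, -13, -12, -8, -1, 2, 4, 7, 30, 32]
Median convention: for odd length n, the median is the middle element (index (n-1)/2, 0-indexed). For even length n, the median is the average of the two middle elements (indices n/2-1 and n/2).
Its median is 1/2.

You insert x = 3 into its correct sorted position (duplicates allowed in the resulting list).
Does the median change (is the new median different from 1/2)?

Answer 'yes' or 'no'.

Old median = 1/2
Insert x = 3
New median = 2
Changed? yes

Answer: yes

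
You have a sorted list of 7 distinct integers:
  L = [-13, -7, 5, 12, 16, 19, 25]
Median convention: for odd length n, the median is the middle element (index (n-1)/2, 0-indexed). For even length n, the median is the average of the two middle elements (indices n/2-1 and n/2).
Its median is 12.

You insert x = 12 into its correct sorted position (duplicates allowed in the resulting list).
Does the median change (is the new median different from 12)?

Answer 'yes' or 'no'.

Old median = 12
Insert x = 12
New median = 12
Changed? no

Answer: no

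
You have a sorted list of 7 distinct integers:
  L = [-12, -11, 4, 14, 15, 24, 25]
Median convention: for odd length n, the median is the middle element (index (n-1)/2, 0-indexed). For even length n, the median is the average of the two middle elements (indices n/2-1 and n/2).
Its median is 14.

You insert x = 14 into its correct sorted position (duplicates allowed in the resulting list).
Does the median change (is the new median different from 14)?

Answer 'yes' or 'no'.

Old median = 14
Insert x = 14
New median = 14
Changed? no

Answer: no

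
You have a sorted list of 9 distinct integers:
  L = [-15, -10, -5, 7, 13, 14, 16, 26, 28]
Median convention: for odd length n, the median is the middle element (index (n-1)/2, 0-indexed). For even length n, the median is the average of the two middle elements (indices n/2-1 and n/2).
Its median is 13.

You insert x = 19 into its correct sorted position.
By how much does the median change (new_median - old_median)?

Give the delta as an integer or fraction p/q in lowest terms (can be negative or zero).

Old median = 13
After inserting x = 19: new sorted = [-15, -10, -5, 7, 13, 14, 16, 19, 26, 28]
New median = 27/2
Delta = 27/2 - 13 = 1/2

Answer: 1/2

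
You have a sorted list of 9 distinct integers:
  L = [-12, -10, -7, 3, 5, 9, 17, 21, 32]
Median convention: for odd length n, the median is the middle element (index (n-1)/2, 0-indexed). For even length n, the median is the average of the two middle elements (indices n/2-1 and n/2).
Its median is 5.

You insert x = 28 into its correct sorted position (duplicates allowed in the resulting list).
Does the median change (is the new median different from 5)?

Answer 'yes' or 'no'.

Answer: yes

Derivation:
Old median = 5
Insert x = 28
New median = 7
Changed? yes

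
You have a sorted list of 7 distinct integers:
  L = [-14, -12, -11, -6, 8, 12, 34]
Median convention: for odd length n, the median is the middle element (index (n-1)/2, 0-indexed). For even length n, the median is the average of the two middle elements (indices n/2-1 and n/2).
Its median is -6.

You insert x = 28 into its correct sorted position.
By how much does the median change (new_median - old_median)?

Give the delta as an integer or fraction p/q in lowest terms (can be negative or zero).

Old median = -6
After inserting x = 28: new sorted = [-14, -12, -11, -6, 8, 12, 28, 34]
New median = 1
Delta = 1 - -6 = 7

Answer: 7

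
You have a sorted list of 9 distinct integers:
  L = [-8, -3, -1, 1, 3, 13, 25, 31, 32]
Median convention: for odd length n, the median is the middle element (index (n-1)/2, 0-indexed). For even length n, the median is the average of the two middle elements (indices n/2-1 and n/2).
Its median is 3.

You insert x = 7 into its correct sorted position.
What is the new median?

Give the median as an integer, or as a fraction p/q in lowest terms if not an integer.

Answer: 5

Derivation:
Old list (sorted, length 9): [-8, -3, -1, 1, 3, 13, 25, 31, 32]
Old median = 3
Insert x = 7
Old length odd (9). Middle was index 4 = 3.
New length even (10). New median = avg of two middle elements.
x = 7: 5 elements are < x, 4 elements are > x.
New sorted list: [-8, -3, -1, 1, 3, 7, 13, 25, 31, 32]
New median = 5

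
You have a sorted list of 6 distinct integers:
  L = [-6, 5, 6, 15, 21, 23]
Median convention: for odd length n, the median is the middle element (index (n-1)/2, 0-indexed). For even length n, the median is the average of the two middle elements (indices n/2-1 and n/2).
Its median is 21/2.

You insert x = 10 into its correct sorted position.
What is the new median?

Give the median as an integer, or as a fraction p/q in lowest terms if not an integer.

Answer: 10

Derivation:
Old list (sorted, length 6): [-6, 5, 6, 15, 21, 23]
Old median = 21/2
Insert x = 10
Old length even (6). Middle pair: indices 2,3 = 6,15.
New length odd (7). New median = single middle element.
x = 10: 3 elements are < x, 3 elements are > x.
New sorted list: [-6, 5, 6, 10, 15, 21, 23]
New median = 10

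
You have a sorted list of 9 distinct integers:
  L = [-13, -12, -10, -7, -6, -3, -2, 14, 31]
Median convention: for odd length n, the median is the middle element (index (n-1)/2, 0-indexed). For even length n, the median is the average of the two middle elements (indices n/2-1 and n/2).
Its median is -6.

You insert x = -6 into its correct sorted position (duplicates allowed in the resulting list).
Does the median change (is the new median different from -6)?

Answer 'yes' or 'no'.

Old median = -6
Insert x = -6
New median = -6
Changed? no

Answer: no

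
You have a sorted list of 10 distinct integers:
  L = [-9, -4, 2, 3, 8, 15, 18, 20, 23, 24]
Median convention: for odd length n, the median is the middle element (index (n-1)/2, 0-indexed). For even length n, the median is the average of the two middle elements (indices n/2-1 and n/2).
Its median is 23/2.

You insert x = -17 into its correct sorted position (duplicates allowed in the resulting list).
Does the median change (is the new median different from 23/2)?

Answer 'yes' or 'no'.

Answer: yes

Derivation:
Old median = 23/2
Insert x = -17
New median = 8
Changed? yes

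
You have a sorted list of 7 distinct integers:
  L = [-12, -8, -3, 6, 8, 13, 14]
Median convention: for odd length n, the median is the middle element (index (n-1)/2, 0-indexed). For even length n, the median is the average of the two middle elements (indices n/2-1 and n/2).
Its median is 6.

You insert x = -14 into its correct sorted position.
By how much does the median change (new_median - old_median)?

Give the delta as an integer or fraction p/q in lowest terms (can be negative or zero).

Answer: -9/2

Derivation:
Old median = 6
After inserting x = -14: new sorted = [-14, -12, -8, -3, 6, 8, 13, 14]
New median = 3/2
Delta = 3/2 - 6 = -9/2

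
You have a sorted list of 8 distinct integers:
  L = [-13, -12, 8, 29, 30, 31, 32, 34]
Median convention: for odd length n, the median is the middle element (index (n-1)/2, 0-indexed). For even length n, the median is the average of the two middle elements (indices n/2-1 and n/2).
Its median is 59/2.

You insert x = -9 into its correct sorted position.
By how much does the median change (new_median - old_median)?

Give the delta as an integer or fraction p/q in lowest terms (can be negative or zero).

Answer: -1/2

Derivation:
Old median = 59/2
After inserting x = -9: new sorted = [-13, -12, -9, 8, 29, 30, 31, 32, 34]
New median = 29
Delta = 29 - 59/2 = -1/2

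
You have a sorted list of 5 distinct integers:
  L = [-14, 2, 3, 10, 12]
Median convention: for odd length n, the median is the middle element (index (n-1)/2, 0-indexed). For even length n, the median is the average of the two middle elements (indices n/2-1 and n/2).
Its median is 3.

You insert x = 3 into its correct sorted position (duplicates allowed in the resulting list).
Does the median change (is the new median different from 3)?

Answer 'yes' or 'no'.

Old median = 3
Insert x = 3
New median = 3
Changed? no

Answer: no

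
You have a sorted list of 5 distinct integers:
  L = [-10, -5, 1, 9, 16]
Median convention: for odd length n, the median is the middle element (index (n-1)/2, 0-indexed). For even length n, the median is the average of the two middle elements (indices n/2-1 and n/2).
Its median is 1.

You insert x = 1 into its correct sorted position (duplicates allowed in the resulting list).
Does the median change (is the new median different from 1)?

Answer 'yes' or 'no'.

Answer: no

Derivation:
Old median = 1
Insert x = 1
New median = 1
Changed? no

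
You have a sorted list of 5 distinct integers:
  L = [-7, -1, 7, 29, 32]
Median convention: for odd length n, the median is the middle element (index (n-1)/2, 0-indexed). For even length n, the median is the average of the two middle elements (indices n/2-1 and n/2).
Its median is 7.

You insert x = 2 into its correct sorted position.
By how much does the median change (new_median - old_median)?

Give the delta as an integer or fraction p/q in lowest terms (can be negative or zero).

Answer: -5/2

Derivation:
Old median = 7
After inserting x = 2: new sorted = [-7, -1, 2, 7, 29, 32]
New median = 9/2
Delta = 9/2 - 7 = -5/2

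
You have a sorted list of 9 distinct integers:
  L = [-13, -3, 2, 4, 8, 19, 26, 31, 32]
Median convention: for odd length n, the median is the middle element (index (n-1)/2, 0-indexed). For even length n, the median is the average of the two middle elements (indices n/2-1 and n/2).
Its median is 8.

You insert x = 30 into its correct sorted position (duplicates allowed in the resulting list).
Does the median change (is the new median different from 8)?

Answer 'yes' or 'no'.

Old median = 8
Insert x = 30
New median = 27/2
Changed? yes

Answer: yes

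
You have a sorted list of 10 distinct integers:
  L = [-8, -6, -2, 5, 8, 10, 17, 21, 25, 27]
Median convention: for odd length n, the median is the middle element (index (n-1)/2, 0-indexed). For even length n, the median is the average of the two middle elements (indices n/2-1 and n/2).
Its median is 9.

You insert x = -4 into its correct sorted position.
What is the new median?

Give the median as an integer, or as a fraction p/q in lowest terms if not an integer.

Old list (sorted, length 10): [-8, -6, -2, 5, 8, 10, 17, 21, 25, 27]
Old median = 9
Insert x = -4
Old length even (10). Middle pair: indices 4,5 = 8,10.
New length odd (11). New median = single middle element.
x = -4: 2 elements are < x, 8 elements are > x.
New sorted list: [-8, -6, -4, -2, 5, 8, 10, 17, 21, 25, 27]
New median = 8

Answer: 8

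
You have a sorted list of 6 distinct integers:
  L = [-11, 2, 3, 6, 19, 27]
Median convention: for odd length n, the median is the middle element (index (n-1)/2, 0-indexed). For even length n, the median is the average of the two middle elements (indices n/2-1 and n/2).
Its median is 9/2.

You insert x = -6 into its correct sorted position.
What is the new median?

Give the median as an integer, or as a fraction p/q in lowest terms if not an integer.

Answer: 3

Derivation:
Old list (sorted, length 6): [-11, 2, 3, 6, 19, 27]
Old median = 9/2
Insert x = -6
Old length even (6). Middle pair: indices 2,3 = 3,6.
New length odd (7). New median = single middle element.
x = -6: 1 elements are < x, 5 elements are > x.
New sorted list: [-11, -6, 2, 3, 6, 19, 27]
New median = 3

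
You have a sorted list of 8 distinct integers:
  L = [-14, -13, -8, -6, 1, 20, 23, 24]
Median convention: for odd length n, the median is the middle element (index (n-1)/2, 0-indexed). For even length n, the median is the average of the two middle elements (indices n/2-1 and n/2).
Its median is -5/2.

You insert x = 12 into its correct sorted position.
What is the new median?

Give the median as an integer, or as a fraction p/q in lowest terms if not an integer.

Answer: 1

Derivation:
Old list (sorted, length 8): [-14, -13, -8, -6, 1, 20, 23, 24]
Old median = -5/2
Insert x = 12
Old length even (8). Middle pair: indices 3,4 = -6,1.
New length odd (9). New median = single middle element.
x = 12: 5 elements are < x, 3 elements are > x.
New sorted list: [-14, -13, -8, -6, 1, 12, 20, 23, 24]
New median = 1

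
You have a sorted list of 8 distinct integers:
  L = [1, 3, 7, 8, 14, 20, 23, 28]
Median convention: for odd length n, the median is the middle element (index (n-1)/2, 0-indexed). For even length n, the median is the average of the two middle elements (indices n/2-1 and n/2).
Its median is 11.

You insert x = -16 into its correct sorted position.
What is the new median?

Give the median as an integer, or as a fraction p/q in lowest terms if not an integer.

Old list (sorted, length 8): [1, 3, 7, 8, 14, 20, 23, 28]
Old median = 11
Insert x = -16
Old length even (8). Middle pair: indices 3,4 = 8,14.
New length odd (9). New median = single middle element.
x = -16: 0 elements are < x, 8 elements are > x.
New sorted list: [-16, 1, 3, 7, 8, 14, 20, 23, 28]
New median = 8

Answer: 8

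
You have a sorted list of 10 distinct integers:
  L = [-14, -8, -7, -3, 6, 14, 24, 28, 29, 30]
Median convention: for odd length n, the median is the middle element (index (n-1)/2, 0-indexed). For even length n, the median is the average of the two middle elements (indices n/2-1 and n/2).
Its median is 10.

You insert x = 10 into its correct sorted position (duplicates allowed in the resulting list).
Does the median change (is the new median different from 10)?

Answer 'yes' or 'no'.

Old median = 10
Insert x = 10
New median = 10
Changed? no

Answer: no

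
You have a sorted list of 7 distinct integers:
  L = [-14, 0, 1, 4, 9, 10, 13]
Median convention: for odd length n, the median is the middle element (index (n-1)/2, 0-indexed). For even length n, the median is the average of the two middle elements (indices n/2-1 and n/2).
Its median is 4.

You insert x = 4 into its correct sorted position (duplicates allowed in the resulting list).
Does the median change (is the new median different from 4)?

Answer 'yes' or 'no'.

Answer: no

Derivation:
Old median = 4
Insert x = 4
New median = 4
Changed? no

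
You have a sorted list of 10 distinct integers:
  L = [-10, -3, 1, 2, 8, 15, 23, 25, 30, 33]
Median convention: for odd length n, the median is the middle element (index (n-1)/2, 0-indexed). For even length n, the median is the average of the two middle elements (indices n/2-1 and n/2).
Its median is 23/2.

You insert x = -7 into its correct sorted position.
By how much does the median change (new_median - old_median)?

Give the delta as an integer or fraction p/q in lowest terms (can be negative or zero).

Answer: -7/2

Derivation:
Old median = 23/2
After inserting x = -7: new sorted = [-10, -7, -3, 1, 2, 8, 15, 23, 25, 30, 33]
New median = 8
Delta = 8 - 23/2 = -7/2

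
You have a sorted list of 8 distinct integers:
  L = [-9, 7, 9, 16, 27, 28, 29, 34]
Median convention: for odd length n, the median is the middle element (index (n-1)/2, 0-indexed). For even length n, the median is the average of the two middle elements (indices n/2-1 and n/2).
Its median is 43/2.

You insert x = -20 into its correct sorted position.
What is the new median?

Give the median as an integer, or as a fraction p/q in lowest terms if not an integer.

Answer: 16

Derivation:
Old list (sorted, length 8): [-9, 7, 9, 16, 27, 28, 29, 34]
Old median = 43/2
Insert x = -20
Old length even (8). Middle pair: indices 3,4 = 16,27.
New length odd (9). New median = single middle element.
x = -20: 0 elements are < x, 8 elements are > x.
New sorted list: [-20, -9, 7, 9, 16, 27, 28, 29, 34]
New median = 16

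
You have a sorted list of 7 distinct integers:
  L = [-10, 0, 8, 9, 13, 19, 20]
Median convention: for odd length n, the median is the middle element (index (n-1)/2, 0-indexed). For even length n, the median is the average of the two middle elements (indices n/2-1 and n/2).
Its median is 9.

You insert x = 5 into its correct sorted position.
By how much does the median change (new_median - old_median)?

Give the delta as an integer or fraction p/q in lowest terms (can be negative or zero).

Old median = 9
After inserting x = 5: new sorted = [-10, 0, 5, 8, 9, 13, 19, 20]
New median = 17/2
Delta = 17/2 - 9 = -1/2

Answer: -1/2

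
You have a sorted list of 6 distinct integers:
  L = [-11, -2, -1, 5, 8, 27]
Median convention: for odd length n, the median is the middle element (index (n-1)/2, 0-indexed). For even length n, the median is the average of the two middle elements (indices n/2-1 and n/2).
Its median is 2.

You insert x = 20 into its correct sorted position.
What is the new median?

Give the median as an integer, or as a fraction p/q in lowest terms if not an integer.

Answer: 5

Derivation:
Old list (sorted, length 6): [-11, -2, -1, 5, 8, 27]
Old median = 2
Insert x = 20
Old length even (6). Middle pair: indices 2,3 = -1,5.
New length odd (7). New median = single middle element.
x = 20: 5 elements are < x, 1 elements are > x.
New sorted list: [-11, -2, -1, 5, 8, 20, 27]
New median = 5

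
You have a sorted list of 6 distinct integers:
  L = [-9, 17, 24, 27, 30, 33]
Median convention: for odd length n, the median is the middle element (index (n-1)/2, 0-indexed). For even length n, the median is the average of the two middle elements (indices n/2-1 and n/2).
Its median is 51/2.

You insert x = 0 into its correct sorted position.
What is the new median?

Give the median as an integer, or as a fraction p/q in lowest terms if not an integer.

Old list (sorted, length 6): [-9, 17, 24, 27, 30, 33]
Old median = 51/2
Insert x = 0
Old length even (6). Middle pair: indices 2,3 = 24,27.
New length odd (7). New median = single middle element.
x = 0: 1 elements are < x, 5 elements are > x.
New sorted list: [-9, 0, 17, 24, 27, 30, 33]
New median = 24

Answer: 24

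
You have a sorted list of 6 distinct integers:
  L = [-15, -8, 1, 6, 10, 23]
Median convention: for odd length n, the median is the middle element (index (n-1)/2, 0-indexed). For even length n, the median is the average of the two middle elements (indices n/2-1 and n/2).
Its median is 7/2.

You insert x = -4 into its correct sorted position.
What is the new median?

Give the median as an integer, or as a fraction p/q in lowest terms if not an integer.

Old list (sorted, length 6): [-15, -8, 1, 6, 10, 23]
Old median = 7/2
Insert x = -4
Old length even (6). Middle pair: indices 2,3 = 1,6.
New length odd (7). New median = single middle element.
x = -4: 2 elements are < x, 4 elements are > x.
New sorted list: [-15, -8, -4, 1, 6, 10, 23]
New median = 1

Answer: 1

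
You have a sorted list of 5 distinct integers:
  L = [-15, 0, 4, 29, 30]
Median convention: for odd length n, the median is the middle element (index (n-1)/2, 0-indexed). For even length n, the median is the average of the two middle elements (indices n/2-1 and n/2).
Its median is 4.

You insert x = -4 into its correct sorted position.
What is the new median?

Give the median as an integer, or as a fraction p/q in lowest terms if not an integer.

Old list (sorted, length 5): [-15, 0, 4, 29, 30]
Old median = 4
Insert x = -4
Old length odd (5). Middle was index 2 = 4.
New length even (6). New median = avg of two middle elements.
x = -4: 1 elements are < x, 4 elements are > x.
New sorted list: [-15, -4, 0, 4, 29, 30]
New median = 2

Answer: 2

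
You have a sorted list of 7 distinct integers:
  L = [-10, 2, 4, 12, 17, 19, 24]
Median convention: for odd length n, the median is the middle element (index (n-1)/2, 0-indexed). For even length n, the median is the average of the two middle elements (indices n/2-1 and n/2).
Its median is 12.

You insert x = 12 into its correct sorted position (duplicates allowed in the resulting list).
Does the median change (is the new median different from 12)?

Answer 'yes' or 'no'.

Answer: no

Derivation:
Old median = 12
Insert x = 12
New median = 12
Changed? no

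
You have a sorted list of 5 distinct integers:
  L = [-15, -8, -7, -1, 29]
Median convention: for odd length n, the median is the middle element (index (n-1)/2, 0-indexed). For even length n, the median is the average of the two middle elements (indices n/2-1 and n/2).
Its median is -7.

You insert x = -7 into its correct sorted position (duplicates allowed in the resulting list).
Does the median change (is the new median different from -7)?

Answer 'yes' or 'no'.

Old median = -7
Insert x = -7
New median = -7
Changed? no

Answer: no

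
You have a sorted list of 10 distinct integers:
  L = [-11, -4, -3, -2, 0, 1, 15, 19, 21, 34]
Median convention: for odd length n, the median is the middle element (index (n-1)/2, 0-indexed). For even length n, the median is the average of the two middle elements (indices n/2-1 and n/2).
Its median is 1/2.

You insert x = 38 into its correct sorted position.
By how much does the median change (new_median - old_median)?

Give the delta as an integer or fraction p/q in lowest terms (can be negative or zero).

Old median = 1/2
After inserting x = 38: new sorted = [-11, -4, -3, -2, 0, 1, 15, 19, 21, 34, 38]
New median = 1
Delta = 1 - 1/2 = 1/2

Answer: 1/2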